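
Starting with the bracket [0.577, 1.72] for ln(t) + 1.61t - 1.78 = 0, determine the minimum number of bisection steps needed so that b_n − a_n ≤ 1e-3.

Initial width b − a = 1.72 − 0.577 = 1.143000.
After n steps the width is (b−a)/2^n; need (b−a)/2^n ≤ 1e-3.
So n ≥ log₂(1.143000/1e-3) = log₂(1143.0000) ≈ 10.1586.
Hence n = 11.

11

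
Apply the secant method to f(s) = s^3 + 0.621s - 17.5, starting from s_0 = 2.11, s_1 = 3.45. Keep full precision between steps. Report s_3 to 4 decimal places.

f(s_0) = -6.795759, f(s_1) = 25.706075
s_2 = 3.450000 - (25.706075)·(3.450000 - 2.110000)/(25.706075 - (-6.795759)) = 2.390179; f(s_2) = -2.360720
s_3 = 2.390179 - (-2.360720)·(2.390179 - 3.450000)/(-2.360720 - (25.706075)) = 2.479321; f(s_3) = -0.719875

2.4793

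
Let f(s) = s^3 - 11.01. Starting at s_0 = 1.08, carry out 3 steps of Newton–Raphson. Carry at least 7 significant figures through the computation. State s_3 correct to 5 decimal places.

2.34256

f'(s) = 3s^2
s_0 = 1.080000: f = -9.750288, f' = 3.499200 → s_1 = 1.080000 - (-9.750288)/(3.499200) = 3.866433
s_1 = 3.866433: f = 46.790504, f' = 44.847923 → s_2 = 3.866433 - (46.790504)/(44.847923) = 2.823119
s_2 = 2.823119: f = 11.490252, f' = 23.909996 → s_3 = 2.823119 - (11.490252)/(23.909996) = 2.342556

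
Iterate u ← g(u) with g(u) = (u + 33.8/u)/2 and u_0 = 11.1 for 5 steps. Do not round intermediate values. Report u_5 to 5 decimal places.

u_1 = g(11.100000) = 7.072523
u_2 = g(7.072523) = 5.925791
u_3 = g(5.925791) = 5.814835
u_4 = g(5.814835) = 5.813777
u_5 = g(5.813777) = 5.813777

5.81378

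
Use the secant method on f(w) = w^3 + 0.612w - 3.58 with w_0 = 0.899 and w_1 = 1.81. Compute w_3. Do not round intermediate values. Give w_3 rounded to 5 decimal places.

1.36504

f(w_0) = -2.303239, f(w_1) = 3.457461
w_2 = 1.810000 - (3.457461)·(1.810000 - 0.899000)/(3.457461 - (-2.303239)) = 1.263235; f(w_2) = -0.791075
w_3 = 1.263235 - (-0.791075)·(1.263235 - 1.810000)/(-0.791075 - (3.457461)) = 1.365043; f(w_3) = -0.201053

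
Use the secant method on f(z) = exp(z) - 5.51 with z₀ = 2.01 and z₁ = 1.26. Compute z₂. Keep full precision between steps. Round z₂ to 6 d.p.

1.637977

f(z_0) = 1.953317, f(z_1) = -1.984579
z_2 = 1.260000 - (-1.984579)·(1.260000 - 2.010000)/(-1.984579 - (1.953317)) = 1.637977; f(z_2) = -0.365249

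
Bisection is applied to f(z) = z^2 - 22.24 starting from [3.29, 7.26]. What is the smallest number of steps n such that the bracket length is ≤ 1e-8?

29

Initial width b − a = 7.26 − 3.29 = 3.970000.
After n steps the width is (b−a)/2^n; need (b−a)/2^n ≤ 1e-8.
So n ≥ log₂(3.970000/1e-8) = log₂(397000000.0000) ≈ 28.5646.
Hence n = 29.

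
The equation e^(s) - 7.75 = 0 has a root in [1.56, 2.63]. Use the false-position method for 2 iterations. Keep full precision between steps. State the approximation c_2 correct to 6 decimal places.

2.011111

False-position update: c = (a·f(b) − b·f(a))/(f(b) − f(a)); replace the endpoint whose sign matches f(c).
f(1.560000) = -2.991179, f(2.630000) = 6.123770
step 1: c = 1.911133, f(c) = -0.989254 < 0 → new bracket [1.911133, 2.630000]
step 2: c = 2.011111, f(c) = -0.278389 < 0 → new bracket [2.011111, 2.630000]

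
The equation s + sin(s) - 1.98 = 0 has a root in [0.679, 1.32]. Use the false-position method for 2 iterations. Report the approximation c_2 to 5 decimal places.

1.09503

f(0.679000) = -0.672985, f(1.320000) = 0.308715
step 1: c = 1.118425, f(c) = 0.037838 > 0 → new bracket [0.679000, 1.118425]
step 2: c = 1.095034, f(c) = 0.003977 > 0 → new bracket [0.679000, 1.095034]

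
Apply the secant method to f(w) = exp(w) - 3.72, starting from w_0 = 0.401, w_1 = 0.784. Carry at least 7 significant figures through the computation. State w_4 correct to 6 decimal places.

1.301150

f(w_0) = -2.226683, f(w_1) = -1.529784
w_2 = 0.784000 - (-1.529784)·(0.784000 - 0.401000)/(-1.529784 - (-2.226683)) = 1.624736; f(w_2) = 1.357078
w_3 = 1.624736 - (1.357078)·(1.624736 - 0.784000)/(1.357078 - (-1.529784)) = 1.229516; f(w_3) = -0.300424
w_4 = 1.229516 - (-0.300424)·(1.229516 - 1.624736)/(-0.300424 - (1.357078)) = 1.301150; f(w_4) = -0.046479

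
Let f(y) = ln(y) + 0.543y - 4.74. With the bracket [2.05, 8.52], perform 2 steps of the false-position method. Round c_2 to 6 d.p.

5.603530

f(2.050000) = -2.909010, f(8.520000) = 2.028776
step 1: c = 5.861687, f(c) = 0.211333 > 0 → new bracket [2.050000, 5.861687]
step 2: c = 5.603530, f(c) = 0.026114 > 0 → new bracket [2.050000, 5.603530]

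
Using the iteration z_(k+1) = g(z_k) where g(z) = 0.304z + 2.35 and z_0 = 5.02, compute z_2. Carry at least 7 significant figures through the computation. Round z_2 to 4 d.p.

3.5283

z_1 = g(5.020000) = 3.876080
z_2 = g(3.876080) = 3.528328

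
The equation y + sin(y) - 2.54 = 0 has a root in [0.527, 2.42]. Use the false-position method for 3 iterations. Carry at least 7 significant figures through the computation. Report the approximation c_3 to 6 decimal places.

1.584980

f(0.527000) = -1.510057, f(2.420000) = 0.540581
step 1: c = 1.920975, f(c) = 0.320286 > 0 → new bracket [0.527000, 1.920975]
step 2: c = 1.677047, f(c) = 0.131408 > 0 → new bracket [0.527000, 1.677047]
step 3: c = 1.584980, f(c) = 0.044879 > 0 → new bracket [0.527000, 1.584980]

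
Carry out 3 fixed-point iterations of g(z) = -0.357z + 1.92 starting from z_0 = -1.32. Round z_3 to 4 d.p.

1.5393

z_1 = g(-1.320000) = 2.391240
z_2 = g(2.391240) = 1.066327
z_3 = g(1.066327) = 1.539321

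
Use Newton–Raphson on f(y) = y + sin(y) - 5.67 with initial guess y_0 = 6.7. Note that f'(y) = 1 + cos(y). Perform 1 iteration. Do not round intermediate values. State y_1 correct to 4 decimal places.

y_0 = 6.700000: f = 1.434850, f' = 1.914383 → y_1 = 6.700000 - (1.434850)/(1.914383) = 5.950490

5.9505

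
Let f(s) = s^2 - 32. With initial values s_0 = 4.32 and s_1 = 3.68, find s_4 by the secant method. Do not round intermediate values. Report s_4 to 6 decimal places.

Secant update: s_(k+1) = s_k − f(s_k)·(s_k − s_(k-1))/(f(s_k) − f(s_(k-1))).
f(s_0) = -13.337600, f(s_1) = -18.457600
s_2 = 3.680000 - (-18.457600)·(3.680000 - 4.320000)/(-18.457600 - (-13.337600)) = 5.987200; f(s_2) = 3.846564
s_3 = 5.987200 - (3.846564)·(5.987200 - 3.680000)/(3.846564 - (-18.457600)) = 5.589302; f(s_3) = -0.759708
s_4 = 5.589302 - (-0.759708)·(5.589302 - 5.987200)/(-0.759708 - (3.846564)) = 5.654927; f(s_4) = -0.021805

5.654927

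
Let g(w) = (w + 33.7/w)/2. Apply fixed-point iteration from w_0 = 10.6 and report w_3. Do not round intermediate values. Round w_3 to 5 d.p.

w_1 = g(10.600000) = 6.889623
w_2 = g(6.889623) = 5.890519
w_3 = g(5.890519) = 5.805788

5.80579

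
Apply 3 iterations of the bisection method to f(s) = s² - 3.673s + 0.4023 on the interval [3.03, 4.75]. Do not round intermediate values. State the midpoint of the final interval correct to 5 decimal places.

3.56750

f(3.030000) = -1.545990, f(4.750000) = 5.518050 (opposite signs)
step 1: m = 3.890000, f(m) = 1.246430 > 0 → root in [3.030000, 3.890000]
step 2: m = 3.460000, f(m) = -0.334680 < 0 → root in [3.460000, 3.890000]
step 3: m = 3.675000, f(m) = 0.409650 > 0 → root in [3.460000, 3.675000]
Midpoint of [3.460000, 3.675000] = 3.567500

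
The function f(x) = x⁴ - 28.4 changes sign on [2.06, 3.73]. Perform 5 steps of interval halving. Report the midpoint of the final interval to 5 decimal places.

2.29484

f(2.060000) = -10.391859, f(3.730000) = 165.168786 (opposite signs)
step 1: m = 2.895000, f(m) = 41.841580 > 0 → root in [2.060000, 2.895000]
step 2: m = 2.477500, f(m) = 9.275121 > 0 → root in [2.060000, 2.477500]
step 3: m = 2.268750, f(m) = -1.906059 < 0 → root in [2.268750, 2.477500]
step 4: m = 2.373125, f(m) = 3.316296 > 0 → root in [2.268750, 2.373125]
step 5: m = 2.320937, f(m) = 0.617085 > 0 → root in [2.268750, 2.320937]
Midpoint of [2.268750, 2.320937] = 2.294844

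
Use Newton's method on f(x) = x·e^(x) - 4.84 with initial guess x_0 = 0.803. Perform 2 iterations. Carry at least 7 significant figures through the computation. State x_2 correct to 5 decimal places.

f'(x) = (x + 1)·e^(x)
x_0 = 0.803000: f = -3.047521, f' = 4.024706 → x_1 = 0.803000 - (-3.047521)/(4.024706) = 1.560203
x_1 = 1.560203: f = 2.586239, f' = 12.186028 → x_2 = 1.560203 - (2.586239)/(12.186028) = 1.347974

1.34797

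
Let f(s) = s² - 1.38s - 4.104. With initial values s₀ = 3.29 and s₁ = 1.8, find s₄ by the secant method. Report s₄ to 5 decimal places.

f(s_0) = 2.179900, f(s_1) = -3.348000
s_2 = 1.800000 - (-3.348000)·(1.800000 - 3.290000)/(-3.348000 - (2.179900)) = 2.702426; f(s_2) = -0.530242
s_3 = 2.702426 - (-0.530242)·(2.702426 - 1.800000)/(-0.530242 - (-3.348000)) = 2.872243; f(s_3) = 0.182086
s_4 = 2.872243 - (0.182086)·(2.872243 - 2.702426)/(0.182086 - (-0.530242)) = 2.828834; f(s_4) = -0.005487

2.82883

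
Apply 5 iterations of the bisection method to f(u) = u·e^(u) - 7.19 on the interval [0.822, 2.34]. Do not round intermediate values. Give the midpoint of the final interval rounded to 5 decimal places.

1.55728

f(0.822000) = -5.319913, f(2.340000) = 17.102094 (opposite signs)
step 1: m = 1.581000, f(m) = 0.493365 > 0 → root in [0.822000, 1.581000]
step 2: m = 1.201500, f(m) = -3.194891 < 0 → root in [1.201500, 1.581000]
step 3: m = 1.391250, f(m) = -1.597353 < 0 → root in [1.391250, 1.581000]
step 4: m = 1.486125, f(m) = -0.621424 < 0 → root in [1.486125, 1.581000]
step 5: m = 1.533562, f(m) = -0.082462 < 0 → root in [1.533562, 1.581000]
Midpoint of [1.533562, 1.581000] = 1.557281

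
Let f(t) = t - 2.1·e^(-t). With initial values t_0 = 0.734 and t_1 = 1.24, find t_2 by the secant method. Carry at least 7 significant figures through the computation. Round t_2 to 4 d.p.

Secant update: t_(k+1) = t_k − f(t_k)·(t_k − t_(k-1))/(f(t_k) − f(t_(k-1))).
f(t_0) = -0.273969, f(t_1) = 0.632293
t_2 = 1.240000 - (0.632293)·(1.240000 - 0.734000)/(0.632293 - (-0.273969)) = 0.886967; f(t_2) = 0.021971

0.8870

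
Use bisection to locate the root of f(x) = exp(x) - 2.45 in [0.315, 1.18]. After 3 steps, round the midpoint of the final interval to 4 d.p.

f(0.315000) = -1.079741, f(1.180000) = 0.804374 (opposite signs)
step 1: m = 0.747500, f(m) = -0.338286 < 0 → root in [0.747500, 1.180000]
step 2: m = 0.963750, f(m) = 0.171509 > 0 → root in [0.747500, 0.963750]
step 3: m = 0.855625, f(m) = -0.097156 < 0 → root in [0.855625, 0.963750]
Midpoint of [0.855625, 0.963750] = 0.909687

0.9097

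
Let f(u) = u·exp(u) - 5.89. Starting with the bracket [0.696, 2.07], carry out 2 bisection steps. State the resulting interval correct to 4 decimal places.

f(0.696000) = -4.494023, f(2.070000) = 10.514384 (opposite signs)
step 1: m = 1.383000, f(m) = -0.376194 < 0 → root in [1.383000, 2.070000]
step 2: m = 1.726500, f(m) = 3.814563 > 0 → root in [1.383000, 1.726500]

[1.3830, 1.7265]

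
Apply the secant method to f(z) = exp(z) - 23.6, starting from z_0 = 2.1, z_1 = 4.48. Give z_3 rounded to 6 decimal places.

2.831208

Secant update: z_(k+1) = z_k − f(z_k)·(z_k − z_(k-1))/(f(z_k) − f(z_(k-1))).
f(z_0) = -15.433830, f(z_1) = 64.634673
z_2 = 4.480000 - (64.634673)·(4.480000 - 2.100000)/(64.634673 - (-15.433830)) = 2.558764; f(z_2) = -10.680166
z_3 = 2.558764 - (-10.680166)·(2.558764 - 4.480000)/(-10.680166 - (64.634673)) = 2.831208; f(z_3) = -6.634052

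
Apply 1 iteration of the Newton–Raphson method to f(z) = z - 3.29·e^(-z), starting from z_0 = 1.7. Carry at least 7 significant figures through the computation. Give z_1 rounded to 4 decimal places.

1.0136

Newton update: z ← z − f(z)/f'(z).
f'(z) = 1 + 3.29·e^(-z)
z_0 = 1.700000: f = 1.098971, f' = 1.601029 → z_1 = 1.700000 - (1.098971)/(1.601029) = 1.013584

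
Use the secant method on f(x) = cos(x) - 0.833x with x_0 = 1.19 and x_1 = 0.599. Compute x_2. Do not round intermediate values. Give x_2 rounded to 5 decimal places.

f(x_0) = -0.619610, f(x_1) = 0.326933
x_2 = 0.599000 - (0.326933)·(0.599000 - 1.190000)/(0.326933 - (-0.619610)) = 0.803129; f(x_2) = 0.025452

0.80313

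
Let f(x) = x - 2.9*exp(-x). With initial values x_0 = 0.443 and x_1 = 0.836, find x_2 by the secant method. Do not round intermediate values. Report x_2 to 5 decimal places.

1.00175

f(x_0) = -1.419111, f(x_1) = -0.420978
x_2 = 0.836000 - (-0.420978)·(0.836000 - 0.443000)/(-0.420978 - (-1.419111)) = 1.001754; f(x_2) = -0.063227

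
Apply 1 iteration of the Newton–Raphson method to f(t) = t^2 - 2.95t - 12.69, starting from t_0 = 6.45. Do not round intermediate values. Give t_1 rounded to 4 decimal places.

5.4565

f'(t) = 2t - 2.95
t_0 = 6.450000: f = 9.885000, f' = 9.950000 → t_1 = 6.450000 - (9.885000)/(9.950000) = 5.456533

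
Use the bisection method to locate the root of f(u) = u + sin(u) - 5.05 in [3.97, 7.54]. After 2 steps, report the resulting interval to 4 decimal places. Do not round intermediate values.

f(3.970000) = -1.816856, f(7.540000) = 3.441111 (opposite signs)
step 1: m = 5.755000, f(m) = 0.201033 > 0 → root in [3.970000, 5.755000]
step 2: m = 4.862500, f(m) = -1.176254 < 0 → root in [4.862500, 5.755000]

[4.8625, 5.7550]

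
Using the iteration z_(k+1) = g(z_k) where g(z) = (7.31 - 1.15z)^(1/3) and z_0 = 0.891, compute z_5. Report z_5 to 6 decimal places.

1.744022

z_1 = g(0.891000) = 1.845482
z_2 = g(1.845482) = 1.731111
z_3 = g(1.731111) = 1.745619
z_4 = g(1.745619) = 1.743792
z_5 = g(1.743792) = 1.744022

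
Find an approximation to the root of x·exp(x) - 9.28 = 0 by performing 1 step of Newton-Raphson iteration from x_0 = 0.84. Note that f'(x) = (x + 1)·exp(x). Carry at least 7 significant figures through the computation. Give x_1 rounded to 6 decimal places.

x_0 = 0.840000: f = -7.334252, f' = 4.262115 → x_1 = 0.840000 - (-7.334252)/(4.262115) = 2.560801

2.560801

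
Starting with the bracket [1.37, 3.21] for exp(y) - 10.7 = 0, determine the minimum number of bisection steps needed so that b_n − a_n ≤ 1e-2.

8

Initial width b − a = 3.21 − 1.37 = 1.840000.
After n steps the width is (b−a)/2^n; need (b−a)/2^n ≤ 1e-2.
So n ≥ log₂(1.840000/1e-2) = log₂(184.0000) ≈ 7.5236.
Hence n = 8.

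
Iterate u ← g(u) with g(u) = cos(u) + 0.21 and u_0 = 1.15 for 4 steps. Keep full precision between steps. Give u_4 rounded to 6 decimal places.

0.955636

u_1 = g(1.150000) = 0.618487
u_2 = g(0.618487) = 1.024756
u_3 = g(1.024756) = 0.729307
u_4 = g(0.729307) = 0.955636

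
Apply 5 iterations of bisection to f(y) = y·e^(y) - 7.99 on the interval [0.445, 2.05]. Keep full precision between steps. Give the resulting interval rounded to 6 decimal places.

[1.598594, 1.648750]

f(0.445000) = -7.295582, f(2.050000) = 7.934197 (opposite signs)
step 1: m = 1.247500, f(m) = -3.646669 < 0 → root in [1.247500, 2.050000]
step 2: m = 1.648750, f(m) = 0.584283 > 0 → root in [1.247500, 1.648750]
step 3: m = 1.448125, f(m) = -1.828042 < 0 → root in [1.448125, 1.648750]
step 4: m = 1.548437, f(m) = -0.705973 < 0 → root in [1.548437, 1.648750]
step 5: m = 1.598594, f(m) = -0.083240 < 0 → root in [1.598594, 1.648750]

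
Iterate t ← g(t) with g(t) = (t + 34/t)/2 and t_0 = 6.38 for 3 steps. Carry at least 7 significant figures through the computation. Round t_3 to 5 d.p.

5.83095

t_1 = g(6.380000) = 5.854577
t_2 = g(5.854577) = 5.831000
t_3 = g(5.831000) = 5.830952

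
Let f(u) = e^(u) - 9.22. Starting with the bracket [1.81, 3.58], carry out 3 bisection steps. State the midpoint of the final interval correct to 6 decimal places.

2.141875

f(1.810000) = -3.109553, f(3.580000) = 26.653541 (opposite signs)
step 1: m = 2.695000, f(m) = 5.585519 > 0 → root in [1.810000, 2.695000]
step 2: m = 2.252500, f(m) = 0.291485 > 0 → root in [1.810000, 2.252500]
step 3: m = 2.031250, f(m) = -1.596390 < 0 → root in [2.031250, 2.252500]
Midpoint of [2.031250, 2.252500] = 2.141875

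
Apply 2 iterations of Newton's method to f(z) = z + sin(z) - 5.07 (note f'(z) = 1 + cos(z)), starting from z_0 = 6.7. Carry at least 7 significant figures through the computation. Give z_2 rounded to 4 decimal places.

Newton update: z ← z − f(z)/f'(z).
z_0 = 6.700000: f = 2.034850, f' = 1.914383 → z_1 = 6.700000 - (2.034850)/(1.914383) = 5.637073
z_1 = 5.637073: f = -0.035014, f' = 1.798430 → z_2 = 5.637073 - (-0.035014)/(1.798430) = 5.656542

5.6565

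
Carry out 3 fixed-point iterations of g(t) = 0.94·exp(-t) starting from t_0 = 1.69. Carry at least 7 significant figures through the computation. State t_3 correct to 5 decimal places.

t_1 = g(1.690000) = 0.173448
t_2 = g(0.173448) = 0.790315
t_3 = g(0.790315) = 0.426480

0.42648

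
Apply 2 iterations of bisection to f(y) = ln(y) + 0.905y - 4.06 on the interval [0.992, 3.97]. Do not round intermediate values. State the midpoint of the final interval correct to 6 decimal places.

f(0.992000) = -3.170272, f(3.970000) = 0.911616 (opposite signs)
step 1: m = 2.481000, f(m) = -0.906033 < 0 → root in [2.481000, 3.970000]
step 2: m = 3.225500, f(m) = 0.030165 > 0 → root in [2.481000, 3.225500]
Midpoint of [2.481000, 3.225500] = 2.853250

2.853250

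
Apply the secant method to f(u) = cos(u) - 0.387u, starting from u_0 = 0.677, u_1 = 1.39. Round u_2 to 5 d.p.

1.09838

f(u_0) = 0.517457, f(u_1) = -0.358117
u_2 = 1.390000 - (-0.358117)·(1.390000 - 0.677000)/(-0.358117 - (0.517457)) = 1.098377; f(u_2) = 0.029970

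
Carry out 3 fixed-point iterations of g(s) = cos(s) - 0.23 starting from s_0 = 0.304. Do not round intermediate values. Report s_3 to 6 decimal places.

0.638283

s_1 = g(0.304000) = 0.724147
s_2 = g(0.724147) = 0.519065
s_3 = g(0.519065) = 0.638283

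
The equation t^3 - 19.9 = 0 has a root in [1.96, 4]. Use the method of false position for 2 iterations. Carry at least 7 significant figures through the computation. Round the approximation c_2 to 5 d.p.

f(1.960000) = -12.370464, f(4.000000) = 44.100000
step 1: c = 2.406884, f(c) = -5.956703 < 0 → new bracket [2.406884, 4.000000]
step 2: c = 2.596463, f(c) = -2.395625 < 0 → new bracket [2.596463, 4.000000]

2.59646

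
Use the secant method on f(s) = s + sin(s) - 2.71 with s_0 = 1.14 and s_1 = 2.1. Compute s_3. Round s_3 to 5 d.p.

1.68836

f(s_0) = -0.661367, f(s_1) = 0.253209
s_2 = 2.100000 - (0.253209)·(2.100000 - 1.140000)/(0.253209 - (-0.661367)) = 1.834215; f(s_2) = 0.089720
s_3 = 1.834215 - (0.089720)·(1.834215 - 2.100000)/(0.089720 - (0.253209)) = 1.688356; f(s_3) = -0.028546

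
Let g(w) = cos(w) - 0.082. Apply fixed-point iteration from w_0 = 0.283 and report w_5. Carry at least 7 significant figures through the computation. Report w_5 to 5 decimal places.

w_1 = g(0.283000) = 0.878222
w_2 = g(0.878222) = 0.556520
w_3 = g(0.556520) = 0.767098
w_4 = g(0.767098) = 0.637928
w_5 = g(0.637928) = 0.721332

0.72133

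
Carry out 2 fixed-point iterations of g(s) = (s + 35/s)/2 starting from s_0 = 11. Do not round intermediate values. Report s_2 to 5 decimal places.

6.01340

s_1 = g(11.000000) = 7.090909
s_2 = g(7.090909) = 6.013403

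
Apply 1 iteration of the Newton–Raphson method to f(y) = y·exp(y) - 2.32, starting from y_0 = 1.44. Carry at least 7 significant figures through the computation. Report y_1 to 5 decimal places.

f'(y) = (y + 1)·exp(y)
y_0 = 1.440000: f = 3.757802, f' = 10.298498 → y_1 = 1.440000 - (3.757802)/(10.298498) = 1.075112

1.07511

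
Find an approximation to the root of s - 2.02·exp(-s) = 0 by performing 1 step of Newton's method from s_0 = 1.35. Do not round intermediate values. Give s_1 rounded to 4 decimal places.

f'(s) = 1 + 2.02·exp(-s)
s_0 = 1.350000: f = 0.826335, f' = 1.523665 → s_1 = 1.350000 - (0.826335)/(1.523665) = 0.807667

0.8077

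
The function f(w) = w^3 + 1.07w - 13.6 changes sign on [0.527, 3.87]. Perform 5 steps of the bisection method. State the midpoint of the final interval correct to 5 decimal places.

2.25073

f(0.527000) = -12.889747, f(3.870000) = 48.501503 (opposite signs)
step 1: m = 2.198500, f(m) = -0.621370 < 0 → root in [2.198500, 3.870000]
step 2: m = 3.034250, f(m) = 17.581995 > 0 → root in [2.198500, 3.034250]
step 3: m = 2.616375, f(m) = 7.109702 > 0 → root in [2.198500, 2.616375]
step 4: m = 2.407438, f(m) = 2.928877 > 0 → root in [2.198500, 2.407438]
step 5: m = 2.302969, f(m) = 1.078351 > 0 → root in [2.198500, 2.302969]
Midpoint of [2.198500, 2.302969] = 2.250734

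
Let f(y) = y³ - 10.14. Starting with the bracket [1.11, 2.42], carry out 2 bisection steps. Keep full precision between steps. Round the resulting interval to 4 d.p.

[2.0925, 2.4200]

f(1.110000) = -8.772369, f(2.420000) = 4.032488 (opposite signs)
step 1: m = 1.765000, f(m) = -4.641628 < 0 → root in [1.765000, 2.420000]
step 2: m = 2.092500, f(m) = -0.977871 < 0 → root in [2.092500, 2.420000]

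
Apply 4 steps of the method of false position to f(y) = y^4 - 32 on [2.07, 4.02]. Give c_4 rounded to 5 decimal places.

False-position update: c = (a·f(b) − b·f(a))/(f(b) − f(a)); replace the endpoint whose sign matches f(c).
f(2.070000) = -13.639632, f(4.020000) = 229.158528
step 1: c = 2.179545, f(c) = -9.433551 < 0 → new bracket [2.179545, 4.020000]
step 2: c = 2.252313, f(c) = -6.265522 < 0 → new bracket [2.252313, 4.020000]
step 3: c = 2.299358, f(c) = -4.047117 < 0 → new bracket [2.299358, 4.020000]
step 4: c = 2.329219, f(c) = -2.566551 < 0 → new bracket [2.329219, 4.020000]

2.32922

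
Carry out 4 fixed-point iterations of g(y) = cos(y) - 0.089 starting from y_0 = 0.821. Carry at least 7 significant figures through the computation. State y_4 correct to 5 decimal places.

y_1 = g(0.821000) = 0.592490
y_2 = g(0.592490) = 0.740553
y_3 = g(0.740553) = 0.649096
y_4 = g(0.649096) = 0.707631

0.70763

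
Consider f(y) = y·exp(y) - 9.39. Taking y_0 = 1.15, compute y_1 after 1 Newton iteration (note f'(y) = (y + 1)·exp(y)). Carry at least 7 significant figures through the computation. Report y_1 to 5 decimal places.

Newton update: y ← y − f(y)/f'(y).
y_0 = 1.150000: f = -5.758078, f' = 6.790115 → y_1 = 1.150000 - (-5.758078)/(6.790115) = 1.998009

1.99801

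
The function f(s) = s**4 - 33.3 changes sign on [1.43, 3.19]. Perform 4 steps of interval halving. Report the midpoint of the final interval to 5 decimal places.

2.36500

f(1.430000) = -29.118384, f(3.190000) = 70.253011 (opposite signs)
step 1: m = 2.310000, f(m) = -4.826037 < 0 → root in [2.310000, 3.190000]
step 2: m = 2.750000, f(m) = 23.891406 > 0 → root in [2.310000, 2.750000]
step 3: m = 2.530000, f(m) = 7.671521 > 0 → root in [2.310000, 2.530000]
step 4: m = 2.420000, f(m) = 0.997421 > 0 → root in [2.310000, 2.420000]
Midpoint of [2.310000, 2.420000] = 2.365000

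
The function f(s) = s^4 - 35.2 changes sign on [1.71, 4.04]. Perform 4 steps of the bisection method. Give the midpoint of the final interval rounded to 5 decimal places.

2.36531

f(1.710000) = -26.649639, f(4.040000) = 231.194627 (opposite signs)
step 1: m = 2.875000, f(m) = 33.120557 > 0 → root in [1.710000, 2.875000]
step 2: m = 2.292500, f(m) = -7.579129 < 0 → root in [2.292500, 2.875000]
step 3: m = 2.583750, f(m) = 9.365826 > 0 → root in [2.292500, 2.583750]
step 4: m = 2.438125, f(m) = 0.136528 > 0 → root in [2.292500, 2.438125]
Midpoint of [2.292500, 2.438125] = 2.365312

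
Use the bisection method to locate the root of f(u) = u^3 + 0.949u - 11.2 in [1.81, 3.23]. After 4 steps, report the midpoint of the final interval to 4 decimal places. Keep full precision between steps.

f(1.810000) = -3.552569, f(3.230000) = 25.563537 (opposite signs)
step 1: m = 2.520000, f(m) = 7.194488 > 0 → root in [1.810000, 2.520000]
step 2: m = 2.165000, f(m) = 1.002427 > 0 → root in [1.810000, 2.165000]
step 3: m = 1.987500, f(m) = -1.462927 < 0 → root in [1.987500, 2.165000]
step 4: m = 2.076250, f(m) = -0.279311 < 0 → root in [2.076250, 2.165000]
Midpoint of [2.076250, 2.165000] = 2.120625

2.1206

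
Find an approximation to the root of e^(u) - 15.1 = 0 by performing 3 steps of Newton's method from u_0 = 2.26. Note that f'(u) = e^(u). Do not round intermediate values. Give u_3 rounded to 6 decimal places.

2.714719

Newton update: u ← u − f(u)/f'(u).
u_0 = 2.260000: f = -5.516911, f' = 9.583089 → u_1 = 2.260000 - (-5.516911)/(9.583089) = 2.835692
u_1 = 2.835692: f = 1.942195, f' = 17.042195 → u_2 = 2.835692 - (1.942195)/(17.042195) = 2.721728
u_2 = 2.721728: f = 0.106583, f' = 15.206583 → u_3 = 2.721728 - (0.106583)/(15.206583) = 2.714719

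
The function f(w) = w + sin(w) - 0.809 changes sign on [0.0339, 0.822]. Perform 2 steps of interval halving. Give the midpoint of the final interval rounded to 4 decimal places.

0.3294

f(0.033900) = -0.741206, f(0.822000) = 0.745509 (opposite signs)
step 1: m = 0.427950, f(m) = 0.033957 > 0 → root in [0.033900, 0.427950]
step 2: m = 0.230925, f(m) = -0.349197 < 0 → root in [0.230925, 0.427950]
Midpoint of [0.230925, 0.427950] = 0.329437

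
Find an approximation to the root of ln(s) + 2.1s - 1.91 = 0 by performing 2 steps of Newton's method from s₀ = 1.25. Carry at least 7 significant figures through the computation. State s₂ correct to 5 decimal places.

f'(s) = 1/s + 2.1
s_0 = 1.250000: f = 0.938144, f' = 2.900000 → s_1 = 1.250000 - (0.938144)/(2.900000) = 0.926502
s_1 = 0.926502: f = -0.040684, f' = 3.179328 → s_2 = 0.926502 - (-0.040684)/(3.179328) = 0.939299

0.93930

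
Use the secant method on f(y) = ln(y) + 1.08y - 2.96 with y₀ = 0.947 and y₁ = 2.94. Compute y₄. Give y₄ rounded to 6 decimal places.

2.068015

Secant update: y_(k+1) = y_k − f(y_k)·(y_k − y_(k-1))/(f(y_k) − f(y_(k-1))).
f(y_0) = -1.991696, f(y_1) = 1.293610
y_2 = 2.940000 - (1.293610)·(2.940000 - 0.947000)/(1.293610 - (-1.991696)) = 2.155244; f(y_2) = 0.135567
y_3 = 2.155244 - (0.135567)·(2.155244 - 2.940000)/(0.135567 - (1.293610)) = 2.063376; f(y_3) = -0.007211
y_4 = 2.063376 - (-0.007211)·(2.063376 - 2.155244)/(-0.007211 - (0.135567)) = 2.068015; f(y_4) = 0.000046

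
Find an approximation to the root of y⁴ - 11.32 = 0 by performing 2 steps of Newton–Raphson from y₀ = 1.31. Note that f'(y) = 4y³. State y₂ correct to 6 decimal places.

y_0 = 1.310000: f = -8.375001, f' = 8.992364 → y_1 = 1.310000 - (-8.375001)/(8.992364) = 2.241346
y_1 = 2.241346: f = 13.916870, f' = 45.038779 → y_2 = 2.241346 - (13.916870)/(45.038779) = 1.932348

1.932348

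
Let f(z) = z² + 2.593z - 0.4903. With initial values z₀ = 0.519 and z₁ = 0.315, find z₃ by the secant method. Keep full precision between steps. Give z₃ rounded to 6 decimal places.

f(z_0) = 1.124828, f(z_1) = 0.425720
z_2 = 0.315000 - (0.425720)·(0.315000 - 0.519000)/(0.425720 - (1.124828)) = 0.190775; f(z_2) = 0.040774
z_3 = 0.190775 - (0.040774)·(0.190775 - 0.315000)/(0.040774 - (0.425720)) = 0.177617; f(z_3) = 0.001808

0.177617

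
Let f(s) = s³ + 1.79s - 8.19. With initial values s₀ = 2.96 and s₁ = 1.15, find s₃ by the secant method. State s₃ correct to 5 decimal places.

1.81920

Secant update: s_(k+1) = s_k − f(s_k)·(s_k − s_(k-1))/(f(s_k) − f(s_(k-1))).
f(s_0) = 23.042736, f(s_1) = -4.610625
s_2 = 1.150000 - (-4.610625)·(1.150000 - 2.960000)/(-4.610625 - (23.042736)) = 1.451780; f(s_2) = -2.531448
s_3 = 1.451780 - (-2.531448)·(1.451780 - 1.150000)/(-2.531448 - (-4.610625)) = 1.819204; f(s_3) = 1.087040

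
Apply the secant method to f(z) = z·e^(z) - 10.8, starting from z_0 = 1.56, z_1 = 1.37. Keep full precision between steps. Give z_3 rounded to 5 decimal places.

f(z_0) = -3.376239, f(z_1) = -5.408570
z_2 = 1.370000 - (-5.408570)·(1.370000 - 1.560000)/(-5.408570 - (-3.376239)) = 1.875640; f(z_2) = 1.438544
z_3 = 1.875640 - (1.438544)·(1.875640 - 1.370000)/(1.438544 - (-5.408570)) = 1.769408; f(z_3) = -0.418216

1.76941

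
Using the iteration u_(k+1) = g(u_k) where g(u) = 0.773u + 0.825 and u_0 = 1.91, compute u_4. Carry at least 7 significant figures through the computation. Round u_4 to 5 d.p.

u_1 = g(1.910000) = 2.301430
u_2 = g(2.301430) = 2.604005
u_3 = g(2.604005) = 2.837896
u_4 = g(2.837896) = 3.018694

3.01869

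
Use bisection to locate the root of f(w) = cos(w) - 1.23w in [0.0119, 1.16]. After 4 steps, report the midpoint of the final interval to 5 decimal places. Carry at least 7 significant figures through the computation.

f(0.011900) = 0.985292, f(1.160000) = -1.027460 (opposite signs)
step 1: m = 0.585950, f(m) = 0.112469 > 0 → root in [0.585950, 1.160000]
step 2: m = 0.872975, f(m) = -0.431209 < 0 → root in [0.585950, 0.872975]
step 3: m = 0.729462, f(m) = -0.151706 < 0 → root in [0.585950, 0.729462]
step 4: m = 0.657706, f(m) = -0.017582 < 0 → root in [0.585950, 0.657706]
Midpoint of [0.585950, 0.657706] = 0.621828

0.62183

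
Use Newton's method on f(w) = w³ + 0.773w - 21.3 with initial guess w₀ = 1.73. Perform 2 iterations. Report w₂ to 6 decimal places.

f'(w) = 3w² + 0.773
w_0 = 1.730000: f = -14.784993, f' = 9.751700 → w_1 = 1.730000 - (-14.784993)/(9.751700) = 3.246145
w_1 = 3.246145: f = 15.415391, f' = 32.385376 → w_2 = 3.246145 - (15.415391)/(32.385376) = 2.770147

2.770147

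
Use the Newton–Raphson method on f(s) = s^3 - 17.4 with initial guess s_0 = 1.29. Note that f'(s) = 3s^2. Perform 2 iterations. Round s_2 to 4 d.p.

3.2041

s_0 = 1.290000: f = -15.253311, f' = 4.992300 → s_1 = 1.290000 - (-15.253311)/(4.992300) = 4.345367
s_1 = 4.345367: f = 64.650178, f' = 56.646655 → s_2 = 4.345367 - (64.650178)/(56.646655) = 3.204079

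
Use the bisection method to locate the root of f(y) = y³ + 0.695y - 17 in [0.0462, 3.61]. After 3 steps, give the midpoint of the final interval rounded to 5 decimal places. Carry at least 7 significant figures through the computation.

2.49631

f(0.046200) = -16.967792, f(3.610000) = 32.554831 (opposite signs)
step 1: m = 1.828100, f(m) = -9.620052 < 0 → root in [1.828100, 3.610000]
step 2: m = 2.719050, f(m) = 4.992310 > 0 → root in [1.828100, 2.719050]
step 3: m = 2.273575, f(m) = -3.667430 < 0 → root in [2.273575, 2.719050]
Midpoint of [2.273575, 2.719050] = 2.496312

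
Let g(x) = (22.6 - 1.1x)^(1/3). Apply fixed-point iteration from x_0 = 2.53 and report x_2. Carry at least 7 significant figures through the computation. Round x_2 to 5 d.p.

2.69727

x_1 = g(2.530000) = 2.706113
x_2 = g(2.706113) = 2.697266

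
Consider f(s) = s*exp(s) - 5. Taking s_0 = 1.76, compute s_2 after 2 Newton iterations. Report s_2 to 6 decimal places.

1.334479

f'(s) = (s+1)*exp(s)
s_0 = 1.760000: f = 5.229890, f' = 16.042327 → s_1 = 1.760000 - (5.229890)/(16.042327) = 1.433994
s_1 = 1.433994: f = 1.016214, f' = 10.211637 → s_2 = 1.433994 - (1.016214)/(10.211637) = 1.334479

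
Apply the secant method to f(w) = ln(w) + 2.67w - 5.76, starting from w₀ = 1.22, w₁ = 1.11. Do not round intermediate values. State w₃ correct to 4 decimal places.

1.9122

f(w_0) = -2.303749, f(w_1) = -2.691940
w_2 = 1.110000 - (-2.691940)·(1.110000 - 1.220000)/(-2.691940 - (-2.303749)) = 1.872804; f(w_2) = -0.132178
w_3 = 1.872804 - (-0.132178)·(1.872804 - 1.110000)/(-0.132178 - (-2.691940)) = 1.912192; f(w_3) = -0.006196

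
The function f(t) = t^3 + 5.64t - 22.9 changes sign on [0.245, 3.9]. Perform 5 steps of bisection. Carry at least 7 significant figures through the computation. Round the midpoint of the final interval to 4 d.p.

2.2438

f(0.245000) = -21.503494, f(3.900000) = 58.415000 (opposite signs)
step 1: m = 2.072500, f(m) = -2.309181 < 0 → root in [2.072500, 3.900000]
step 2: m = 2.986250, f(m) = 20.572899 > 0 → root in [2.072500, 2.986250]
step 3: m = 2.529375, f(m) = 7.547953 > 0 → root in [2.072500, 2.529375]
step 4: m = 2.300937, f(m) = 2.259172 > 0 → root in [2.072500, 2.300937]
step 5: m = 2.186719, f(m) = -0.110588 < 0 → root in [2.186719, 2.300937]
Midpoint of [2.186719, 2.300937] = 2.243828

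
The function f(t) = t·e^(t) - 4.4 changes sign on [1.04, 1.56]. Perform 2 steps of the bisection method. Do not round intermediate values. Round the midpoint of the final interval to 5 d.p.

1.23500

f(1.040000) = -1.457614, f(1.560000) = 3.023761 (opposite signs)
step 1: m = 1.300000, f(m) = 0.370086 > 0 → root in [1.040000, 1.300000]
step 2: m = 1.170000, f(m) = -0.630269 < 0 → root in [1.170000, 1.300000]
Midpoint of [1.170000, 1.300000] = 1.235000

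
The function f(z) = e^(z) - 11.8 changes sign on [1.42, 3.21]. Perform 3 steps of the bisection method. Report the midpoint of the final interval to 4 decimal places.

f(1.420000) = -7.662880, f(3.210000) = 12.979086 (opposite signs)
step 1: m = 2.315000, f(m) = -1.675077 < 0 → root in [2.315000, 3.210000]
step 2: m = 2.762500, f(m) = 4.039392 > 0 → root in [2.315000, 2.762500]
step 3: m = 2.538750, f(m) = 0.863831 > 0 → root in [2.315000, 2.538750]
Midpoint of [2.315000, 2.538750] = 2.426875

2.4269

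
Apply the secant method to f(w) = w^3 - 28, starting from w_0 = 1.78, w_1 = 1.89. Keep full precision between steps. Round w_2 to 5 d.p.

f(w_0) = -22.360248, f(w_1) = -21.248731
w_2 = 1.890000 - (-21.248731)·(1.890000 - 1.780000)/(-21.248731 - (-22.360248)) = 3.992856; f(w_2) = 35.657709

3.99286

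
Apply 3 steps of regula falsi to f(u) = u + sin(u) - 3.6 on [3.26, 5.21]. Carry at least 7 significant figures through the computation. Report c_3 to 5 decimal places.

False-position update: c = (a·f(b) − b·f(a))/(f(b) − f(a)); replace the endpoint whose sign matches f(c).
f(3.260000) = -0.458131, f(5.210000) = 0.731275
step 1: c = 4.011094, f(c) = -0.352913 < 0 → new bracket [4.011094, 5.210000]
step 2: c = 4.401349, f(c) = -0.150667 < 0 → new bracket [4.401349, 5.210000]
step 3: c = 4.539495, f(c) = -0.045596 < 0 → new bracket [4.539495, 5.210000]

4.53950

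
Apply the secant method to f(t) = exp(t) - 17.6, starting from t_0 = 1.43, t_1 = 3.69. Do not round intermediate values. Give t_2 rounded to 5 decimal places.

2.27570

f(t_0) = -13.421301, f(t_1) = 22.444847
t_2 = 3.690000 - (22.444847)·(3.690000 - 1.430000)/(22.444847 - (-13.421301)) = 2.275704; f(t_2) = -7.865231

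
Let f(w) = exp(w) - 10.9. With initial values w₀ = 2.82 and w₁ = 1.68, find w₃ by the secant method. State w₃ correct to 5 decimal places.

f(w_0) = 5.876851, f(w_1) = -5.534444
w_2 = 1.680000 - (-5.534444)·(1.680000 - 2.820000)/(-5.534444 - (5.876851)) = 2.232897; f(w_2) = -1.573157
w_3 = 2.232897 - (-1.573157)·(2.232897 - 1.680000)/(-1.573157 - (-5.534444)) = 2.452470; f(w_3) = 0.717005

2.45247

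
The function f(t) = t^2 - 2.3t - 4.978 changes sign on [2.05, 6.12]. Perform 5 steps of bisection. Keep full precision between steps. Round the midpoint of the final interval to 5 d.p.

3.63984

f(2.050000) = -5.490500, f(6.120000) = 18.400400 (opposite signs)
step 1: m = 4.085000, f(m) = 2.313725 > 0 → root in [2.050000, 4.085000]
step 2: m = 3.067500, f(m) = -2.623694 < 0 → root in [3.067500, 4.085000]
step 3: m = 3.576250, f(m) = -0.413811 < 0 → root in [3.576250, 4.085000]
step 4: m = 3.830625, f(m) = 0.885250 > 0 → root in [3.576250, 3.830625]
step 5: m = 3.703437, f(m) = 0.219543 > 0 → root in [3.576250, 3.703437]
Midpoint of [3.576250, 3.703437] = 3.639844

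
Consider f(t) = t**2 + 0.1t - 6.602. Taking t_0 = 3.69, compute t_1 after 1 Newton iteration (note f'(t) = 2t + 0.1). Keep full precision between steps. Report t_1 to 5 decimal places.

2.70295

t_0 = 3.690000: f = 7.383100, f' = 7.480000 → t_1 = 3.690000 - (7.383100)/(7.480000) = 2.702955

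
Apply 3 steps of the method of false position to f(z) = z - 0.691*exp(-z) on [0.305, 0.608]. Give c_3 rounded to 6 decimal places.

f(0.305000) = -0.204352, f(0.608000) = 0.231793
step 1: c = 0.446968, f(c) = 0.005029 > 0 → new bracket [0.305000, 0.446968]
step 2: c = 0.443558, f(c) = 0.000110 > 0 → new bracket [0.305000, 0.443558]
step 3: c = 0.443484, f(c) = 0.000002 > 0 → new bracket [0.305000, 0.443484]

0.443484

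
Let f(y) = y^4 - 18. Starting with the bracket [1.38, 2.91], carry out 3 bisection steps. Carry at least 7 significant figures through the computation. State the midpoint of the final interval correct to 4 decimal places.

2.0494

f(1.380000) = -14.373261, f(2.910000) = 53.708718 (opposite signs)
step 1: m = 2.145000, f(m) = 3.169431 > 0 → root in [1.380000, 2.145000]
step 2: m = 1.762500, f(m) = -8.350240 < 0 → root in [1.762500, 2.145000]
step 3: m = 1.953750, f(m) = -3.429449 < 0 → root in [1.953750, 2.145000]
Midpoint of [1.953750, 2.145000] = 2.049375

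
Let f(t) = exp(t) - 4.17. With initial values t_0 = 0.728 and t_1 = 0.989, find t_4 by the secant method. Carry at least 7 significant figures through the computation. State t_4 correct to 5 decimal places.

f(t_0) = -2.099065, f(t_1) = -1.481455
t_2 = 0.989000 - (-1.481455)·(0.989000 - 0.728000)/(-1.481455 - (-2.099065)) = 1.615058; f(t_2) = 0.858181
t_3 = 1.615058 - (0.858181)·(1.615058 - 0.989000)/(0.858181 - (-1.481455)) = 1.385419; f(t_3) = -0.173498
t_4 = 1.385419 - (-0.173498)·(1.385419 - 1.615058)/(-0.173498 - (0.858181)) = 1.424038; f(t_4) = -0.016140

1.42404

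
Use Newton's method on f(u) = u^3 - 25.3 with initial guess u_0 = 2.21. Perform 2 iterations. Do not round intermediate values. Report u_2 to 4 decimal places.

f'(u) = 3u^2
u_0 = 2.210000: f = -14.506139, f' = 14.652300 → u_1 = 2.210000 - (-14.506139)/(14.652300) = 3.200025
u_1 = 3.200025: f = 7.468759, f' = 30.720474 → u_2 = 3.200025 - (7.468759)/(30.720474) = 2.956905

2.9569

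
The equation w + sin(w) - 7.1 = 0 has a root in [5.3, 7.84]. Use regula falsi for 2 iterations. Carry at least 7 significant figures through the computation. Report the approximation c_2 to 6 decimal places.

6.697296

f(5.300000) = -2.632267, f(7.840000) = 1.739902
step 1: c = 6.829209, f(c) = 0.248501 > 0 → new bracket [5.300000, 6.829209]
step 2: c = 6.697296, f(c) = -0.000329 < 0 → new bracket [6.697296, 6.829209]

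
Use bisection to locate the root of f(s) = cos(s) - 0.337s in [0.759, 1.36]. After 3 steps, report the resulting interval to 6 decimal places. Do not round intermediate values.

f(0.759000) = 0.469742, f(1.360000) = -0.249081 (opposite signs)
step 1: m = 1.059500, f(m) = 0.132257 > 0 → root in [1.059500, 1.360000]
step 2: m = 1.209750, f(m) = -0.054432 < 0 → root in [1.059500, 1.209750]
step 3: m = 1.134625, f(m) = 0.040104 > 0 → root in [1.134625, 1.209750]

[1.134625, 1.209750]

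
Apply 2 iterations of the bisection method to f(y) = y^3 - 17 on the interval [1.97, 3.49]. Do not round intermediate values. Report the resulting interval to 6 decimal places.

f(1.970000) = -9.354627, f(3.490000) = 25.508549 (opposite signs)
step 1: m = 2.730000, f(m) = 3.346417 > 0 → root in [1.970000, 2.730000]
step 2: m = 2.350000, f(m) = -4.022125 < 0 → root in [2.350000, 2.730000]

[2.350000, 2.730000]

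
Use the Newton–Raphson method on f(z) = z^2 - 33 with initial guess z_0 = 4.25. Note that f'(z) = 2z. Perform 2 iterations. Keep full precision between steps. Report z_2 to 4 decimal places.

5.7503

z_0 = 4.250000: f = -14.937500, f' = 8.500000 → z_1 = 4.250000 - (-14.937500)/(8.500000) = 6.007353
z_1 = 6.007353: f = 3.088289, f' = 12.014706 → z_2 = 6.007353 - (3.088289)/(12.014706) = 5.750310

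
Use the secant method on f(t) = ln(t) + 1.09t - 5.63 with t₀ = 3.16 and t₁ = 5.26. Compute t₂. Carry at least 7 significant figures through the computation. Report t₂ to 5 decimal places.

3.93667

f(t_0) = -1.035028, f(t_1) = 1.763531
t_2 = 5.260000 - (1.763531)·(5.260000 - 3.160000)/(1.763531 - (-1.035028)) = 3.936671; f(t_2) = 0.031306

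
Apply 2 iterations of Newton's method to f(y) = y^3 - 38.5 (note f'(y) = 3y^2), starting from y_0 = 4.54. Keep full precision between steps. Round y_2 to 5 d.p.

3.39652

y_0 = 4.540000: f = 55.076664, f' = 61.834800 → y_1 = 4.540000 - (55.076664)/(61.834800) = 3.649293
y_1 = 3.649293: f = 10.098890, f' = 39.952027 → y_2 = 3.649293 - (10.098890)/(39.952027) = 3.396518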